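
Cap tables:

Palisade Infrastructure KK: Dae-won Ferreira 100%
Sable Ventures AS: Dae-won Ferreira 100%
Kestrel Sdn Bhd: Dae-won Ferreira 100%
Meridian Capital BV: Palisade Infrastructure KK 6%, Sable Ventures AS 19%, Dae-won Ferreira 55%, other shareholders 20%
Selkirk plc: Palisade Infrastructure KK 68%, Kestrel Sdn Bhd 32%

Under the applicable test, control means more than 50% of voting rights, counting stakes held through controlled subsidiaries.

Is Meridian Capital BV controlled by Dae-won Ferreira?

Yes

Dae-won holds 100% of Sable, so Dae-won controls Sable.
Dae-won holds 100% of Palisade, so Dae-won controls Palisade.
Palisade and Sable and Dae-won together hold 6% + 19% + 55% = 80% of Meridian, so Dae-won controls Meridian.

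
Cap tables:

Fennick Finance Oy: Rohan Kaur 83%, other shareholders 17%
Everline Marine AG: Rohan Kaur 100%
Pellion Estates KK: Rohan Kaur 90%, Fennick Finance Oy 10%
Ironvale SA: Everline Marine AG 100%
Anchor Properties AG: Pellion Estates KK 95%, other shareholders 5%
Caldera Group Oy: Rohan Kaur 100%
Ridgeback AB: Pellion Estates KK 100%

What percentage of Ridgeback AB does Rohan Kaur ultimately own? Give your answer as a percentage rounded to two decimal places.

Rohan reaches Ridgeback along 2 paths.
Via Pellion: 90% × 100% = 90%.
Via Fennick → Pellion: 83% × 10% × 100% = 8.3%.
Total: 90% + 8.3% = 98.3%.
Rounded: 98.30%.

98.30%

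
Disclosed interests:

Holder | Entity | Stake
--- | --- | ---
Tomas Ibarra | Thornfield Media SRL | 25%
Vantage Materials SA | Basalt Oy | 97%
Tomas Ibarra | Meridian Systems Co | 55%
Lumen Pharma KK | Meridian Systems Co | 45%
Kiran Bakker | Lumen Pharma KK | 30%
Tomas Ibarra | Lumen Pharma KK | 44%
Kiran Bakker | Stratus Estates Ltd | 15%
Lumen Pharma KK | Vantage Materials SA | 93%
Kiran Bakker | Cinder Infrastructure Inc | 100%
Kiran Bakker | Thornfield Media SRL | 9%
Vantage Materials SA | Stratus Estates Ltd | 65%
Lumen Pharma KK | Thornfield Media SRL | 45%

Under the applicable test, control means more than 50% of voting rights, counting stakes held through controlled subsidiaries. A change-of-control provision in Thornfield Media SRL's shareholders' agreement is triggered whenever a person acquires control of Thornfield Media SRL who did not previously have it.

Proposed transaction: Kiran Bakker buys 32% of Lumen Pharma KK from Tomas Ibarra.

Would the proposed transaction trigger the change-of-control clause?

Yes

The purchase adds only to Kiran's holdings (Tomas's stake shrinks), so Kiran is the only person who could newly come to control Thornfield.
Kiran holds 100% of Cinder, so Kiran controls Cinder.
In Thornfield, Kiran's side holds only 9%, not > 50%.
So before the transaction, Kiran does not control Thornfield.
After the purchase, Kiran's direct stake in Lumen rises to 30% + 32% = 62%, and Tomas's stake falls to 12%.
Kiran holds 62% of Lumen, so Kiran controls Lumen.
Lumen and Kiran together hold 45% + 9% = 54% of Thornfield, so Kiran controls Thornfield.
Kiran did not control Thornfield before and does after, so the clause is triggered.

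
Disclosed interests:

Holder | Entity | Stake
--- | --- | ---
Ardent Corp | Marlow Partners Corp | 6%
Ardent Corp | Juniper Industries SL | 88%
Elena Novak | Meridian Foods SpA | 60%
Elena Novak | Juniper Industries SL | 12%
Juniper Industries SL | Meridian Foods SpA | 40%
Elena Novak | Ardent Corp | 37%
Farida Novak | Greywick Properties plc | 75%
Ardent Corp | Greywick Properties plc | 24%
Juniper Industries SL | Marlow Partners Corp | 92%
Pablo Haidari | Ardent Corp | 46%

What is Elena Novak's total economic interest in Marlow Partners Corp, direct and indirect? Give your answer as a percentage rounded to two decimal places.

43.22%

Elena reaches Marlow along 3 paths.
Via Ardent → Juniper: 37% × 88% × 92% = 29.9552%.
Via Juniper: 12% × 92% = 11.04%.
Via Ardent: 37% × 6% = 2.22%.
Total: 29.9552% + 11.04% + 2.22% = 43.2152%.
Rounded: 43.22%.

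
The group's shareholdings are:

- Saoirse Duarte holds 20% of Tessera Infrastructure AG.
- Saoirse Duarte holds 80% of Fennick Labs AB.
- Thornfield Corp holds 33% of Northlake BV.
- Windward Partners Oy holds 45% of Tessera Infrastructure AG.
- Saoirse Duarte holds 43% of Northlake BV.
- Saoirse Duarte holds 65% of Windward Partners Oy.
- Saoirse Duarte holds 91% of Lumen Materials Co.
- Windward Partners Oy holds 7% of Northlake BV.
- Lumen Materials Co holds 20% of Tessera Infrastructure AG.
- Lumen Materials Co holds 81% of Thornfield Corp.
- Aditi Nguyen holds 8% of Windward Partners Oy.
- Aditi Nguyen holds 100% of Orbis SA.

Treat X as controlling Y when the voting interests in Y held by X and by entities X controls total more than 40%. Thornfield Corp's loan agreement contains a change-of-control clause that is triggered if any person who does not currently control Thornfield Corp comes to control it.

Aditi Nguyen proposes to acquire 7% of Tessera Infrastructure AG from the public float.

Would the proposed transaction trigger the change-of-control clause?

No

The purchase changes only Aditi's holdings, so Aditi is the only person who could newly come to control Thornfield.
Aditi holds 100% of Orbis, so Aditi controls Orbis.
Neither Aditi nor any entity Aditi controls holds any voting interest in Thornfield.
So before the transaction, Aditi does not control Thornfield.
After the purchase, Aditi holds 7% of Tessera directly.
Aditi's side now holds 7% of Tessera, not > 40%, so Aditi still does not control Tessera.
After the transaction, neither Aditi nor any entity Aditi controls holds a voting interest in Thornfield, so Aditi still does not control it.
No new person acquires control, so the clause is not triggered.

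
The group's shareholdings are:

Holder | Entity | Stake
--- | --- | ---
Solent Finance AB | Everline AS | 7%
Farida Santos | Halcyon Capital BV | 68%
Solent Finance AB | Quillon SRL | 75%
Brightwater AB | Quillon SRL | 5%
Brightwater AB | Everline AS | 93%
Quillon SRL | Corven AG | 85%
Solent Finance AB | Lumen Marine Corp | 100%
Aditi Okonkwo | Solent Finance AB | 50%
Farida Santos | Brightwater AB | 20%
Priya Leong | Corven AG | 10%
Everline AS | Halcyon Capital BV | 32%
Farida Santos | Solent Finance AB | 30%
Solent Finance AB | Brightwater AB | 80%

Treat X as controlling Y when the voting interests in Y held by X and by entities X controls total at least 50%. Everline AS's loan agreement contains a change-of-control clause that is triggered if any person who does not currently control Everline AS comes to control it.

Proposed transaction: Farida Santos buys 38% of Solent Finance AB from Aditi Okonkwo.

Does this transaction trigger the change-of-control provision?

Yes

The purchase adds only to Farida's holdings (Aditi's stake shrinks), so Farida is the only person who could newly come to control Everline.
Farida holds 68% of Halcyon, so Farida controls Halcyon.
Neither Farida nor any entity Farida controls holds any voting interest in Everline.
So before the transaction, Farida does not control Everline.
After the purchase, Farida's direct stake in Solent rises to 30% + 38% = 68%, and Aditi's stake falls to 12%.
Farida holds 68% of Solent, so Farida controls Solent.
Farida and Solent together hold 20% + 80% = 100% of Brightwater, so Farida controls Brightwater.
Brightwater and Solent together hold 93% + 7% = 100% of Everline, so Farida controls Everline.
Farida did not control Everline before and does after, so the clause is triggered.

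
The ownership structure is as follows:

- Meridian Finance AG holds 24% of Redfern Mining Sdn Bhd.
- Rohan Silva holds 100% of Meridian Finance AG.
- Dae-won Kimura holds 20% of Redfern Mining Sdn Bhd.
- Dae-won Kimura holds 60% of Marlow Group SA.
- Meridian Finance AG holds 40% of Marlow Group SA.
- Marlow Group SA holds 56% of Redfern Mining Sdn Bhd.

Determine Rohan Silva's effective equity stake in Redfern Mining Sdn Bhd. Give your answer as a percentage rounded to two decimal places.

Rohan reaches Redfern along 2 paths.
Via Meridian → Marlow: 100% × 40% × 56% = 22.4%.
Via Meridian: 100% × 24% = 24%.
Total: 22.4% + 24% = 46.4%.
Rounded: 46.40%.

46.40%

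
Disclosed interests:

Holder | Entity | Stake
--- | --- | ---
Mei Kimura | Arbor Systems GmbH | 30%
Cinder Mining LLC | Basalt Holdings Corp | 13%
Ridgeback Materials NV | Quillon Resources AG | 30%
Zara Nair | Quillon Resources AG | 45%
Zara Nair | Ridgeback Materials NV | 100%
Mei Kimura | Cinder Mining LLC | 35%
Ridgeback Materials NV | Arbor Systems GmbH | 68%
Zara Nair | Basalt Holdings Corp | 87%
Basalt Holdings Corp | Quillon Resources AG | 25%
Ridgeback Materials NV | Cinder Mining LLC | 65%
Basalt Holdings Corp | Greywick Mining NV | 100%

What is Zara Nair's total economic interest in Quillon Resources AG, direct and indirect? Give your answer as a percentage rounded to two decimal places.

98.86%

Zara reaches Quillon along 4 paths.
Via Ridgeback: 100% × 30% = 30%.
Direct stake: 45% = 45%.
Via Basalt: 87% × 25% = 21.75%.
Via Ridgeback → Cinder → Basalt: 100% × 65% × 13% × 25% = 2.1125%.
Total: 30% + 45% + 21.75% + 2.1125% = 98.8625%.
Rounded: 98.86%.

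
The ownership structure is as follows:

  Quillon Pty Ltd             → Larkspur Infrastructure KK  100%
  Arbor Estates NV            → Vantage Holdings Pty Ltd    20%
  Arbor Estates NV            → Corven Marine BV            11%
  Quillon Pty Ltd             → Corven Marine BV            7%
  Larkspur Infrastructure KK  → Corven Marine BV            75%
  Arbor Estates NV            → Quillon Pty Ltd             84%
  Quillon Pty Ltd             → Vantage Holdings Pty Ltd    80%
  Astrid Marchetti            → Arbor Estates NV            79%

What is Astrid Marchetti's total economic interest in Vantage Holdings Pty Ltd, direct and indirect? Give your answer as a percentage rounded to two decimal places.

68.89%

Astrid reaches Vantage along 2 paths.
Via Arbor → Quillon: 79% × 84% × 80% = 53.088%.
Via Arbor: 79% × 20% = 15.8%.
Total: 53.088% + 15.8% = 68.888%.
Rounded: 68.89%.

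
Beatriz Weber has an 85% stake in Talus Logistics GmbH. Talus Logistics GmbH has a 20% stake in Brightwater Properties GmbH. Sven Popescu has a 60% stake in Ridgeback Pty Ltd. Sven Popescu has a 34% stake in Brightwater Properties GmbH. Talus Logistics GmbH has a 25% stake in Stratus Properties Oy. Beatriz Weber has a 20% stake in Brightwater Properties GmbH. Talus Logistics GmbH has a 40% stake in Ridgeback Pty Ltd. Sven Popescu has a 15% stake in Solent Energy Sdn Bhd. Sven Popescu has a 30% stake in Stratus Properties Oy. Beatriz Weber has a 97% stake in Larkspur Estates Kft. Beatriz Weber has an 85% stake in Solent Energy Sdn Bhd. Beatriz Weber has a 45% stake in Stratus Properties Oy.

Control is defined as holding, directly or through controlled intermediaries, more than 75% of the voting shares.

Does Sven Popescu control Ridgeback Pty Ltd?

Sven's largest direct stake is 60% in Ridgeback, which does not meet the threshold, so Sven controls no company.
In Ridgeback, Sven's side holds only 60%, not > 75%.
So Sven does not control Ridgeback.

No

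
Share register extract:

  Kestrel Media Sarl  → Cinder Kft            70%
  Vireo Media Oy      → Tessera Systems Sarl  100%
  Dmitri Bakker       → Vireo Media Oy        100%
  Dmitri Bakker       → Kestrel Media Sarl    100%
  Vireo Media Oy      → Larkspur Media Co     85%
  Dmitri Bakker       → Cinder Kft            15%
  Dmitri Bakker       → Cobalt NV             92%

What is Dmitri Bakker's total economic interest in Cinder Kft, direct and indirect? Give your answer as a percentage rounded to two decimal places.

Dmitri reaches Cinder along 2 paths.
Via Kestrel: 100% × 70% = 70%.
Direct stake: 15% = 15%.
Total: 70% + 15% = 85%.
Rounded: 85.00%.

85.00%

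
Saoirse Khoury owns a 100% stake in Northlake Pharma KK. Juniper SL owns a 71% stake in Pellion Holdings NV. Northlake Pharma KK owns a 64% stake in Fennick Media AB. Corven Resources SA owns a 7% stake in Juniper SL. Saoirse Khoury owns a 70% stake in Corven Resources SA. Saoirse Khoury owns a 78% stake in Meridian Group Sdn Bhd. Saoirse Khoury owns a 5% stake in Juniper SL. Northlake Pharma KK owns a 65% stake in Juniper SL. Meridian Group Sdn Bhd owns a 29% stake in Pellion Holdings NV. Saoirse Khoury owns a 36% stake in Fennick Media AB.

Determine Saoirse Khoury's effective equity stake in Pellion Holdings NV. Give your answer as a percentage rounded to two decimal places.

Saoirse reaches Pellion along 4 paths.
Via Meridian: 78% × 29% = 22.62%.
Via Juniper: 5% × 71% = 3.55%.
Via Corven → Juniper: 70% × 7% × 71% = 3.479%.
Via Northlake → Juniper: 100% × 65% × 71% = 46.15%.
Total: 22.62% + 3.55% + 3.479% + 46.15% = 75.799%.
Rounded: 75.80%.

75.80%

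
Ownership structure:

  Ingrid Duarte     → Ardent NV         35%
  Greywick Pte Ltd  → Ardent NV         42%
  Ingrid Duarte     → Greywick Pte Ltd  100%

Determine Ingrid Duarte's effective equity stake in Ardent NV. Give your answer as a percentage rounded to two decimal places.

77.00%

Ingrid reaches Ardent along 2 paths.
Via Greywick: 100% × 42% = 42%.
Direct stake: 35% = 35%.
Total: 42% + 35% = 77%.
Rounded: 77.00%.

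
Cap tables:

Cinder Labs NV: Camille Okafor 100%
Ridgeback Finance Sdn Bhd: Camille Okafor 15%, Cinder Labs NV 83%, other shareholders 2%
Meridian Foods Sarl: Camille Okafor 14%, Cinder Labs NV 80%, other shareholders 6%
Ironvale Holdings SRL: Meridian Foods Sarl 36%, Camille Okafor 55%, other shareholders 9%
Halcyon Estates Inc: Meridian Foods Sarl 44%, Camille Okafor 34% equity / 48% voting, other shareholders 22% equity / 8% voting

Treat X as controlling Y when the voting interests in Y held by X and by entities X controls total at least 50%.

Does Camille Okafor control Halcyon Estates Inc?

Yes

Camille holds 100% of Cinder, so Camille controls Cinder.
Camille and Cinder together hold 14% + 80% = 94% of Meridian, so Camille controls Meridian.
Meridian and Camille together hold 44% + 48% = 92% of Halcyon, so Camille controls Halcyon.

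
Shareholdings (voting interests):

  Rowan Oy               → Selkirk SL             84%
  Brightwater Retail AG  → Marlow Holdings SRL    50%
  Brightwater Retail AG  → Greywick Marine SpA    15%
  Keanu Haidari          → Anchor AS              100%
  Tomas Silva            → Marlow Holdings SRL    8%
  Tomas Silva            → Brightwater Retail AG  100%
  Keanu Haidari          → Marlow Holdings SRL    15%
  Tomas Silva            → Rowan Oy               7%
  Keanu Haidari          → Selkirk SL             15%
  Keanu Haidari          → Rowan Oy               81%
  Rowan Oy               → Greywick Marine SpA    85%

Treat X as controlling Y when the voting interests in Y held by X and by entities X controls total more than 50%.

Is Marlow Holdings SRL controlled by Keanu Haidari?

Keanu holds 81% of Rowan, so Keanu controls Rowan.
Rowan holds 85% of Greywick, so Keanu controls Greywick.
Rowan and Keanu together hold 84% + 15% = 99% of Selkirk, so Keanu controls Selkirk.
Keanu holds 100% of Anchor, so Keanu controls Anchor.
In Marlow, Keanu's side holds only 15%, not > 50%.
So Keanu does not control Marlow.

No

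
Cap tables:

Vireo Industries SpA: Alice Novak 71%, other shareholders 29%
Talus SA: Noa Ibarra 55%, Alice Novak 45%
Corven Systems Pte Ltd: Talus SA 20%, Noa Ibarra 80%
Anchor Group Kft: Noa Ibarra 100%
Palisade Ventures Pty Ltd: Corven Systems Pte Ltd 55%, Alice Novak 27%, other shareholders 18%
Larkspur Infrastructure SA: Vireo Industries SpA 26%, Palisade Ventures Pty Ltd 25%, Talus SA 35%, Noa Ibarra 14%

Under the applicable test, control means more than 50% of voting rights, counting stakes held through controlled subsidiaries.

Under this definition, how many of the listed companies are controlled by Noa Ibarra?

Noa holds 55% of Talus, so Noa controls Talus.
Talus and Noa together hold 20% + 80% = 100% of Corven, so Noa controls Corven.
Noa holds 100% of Anchor, so Noa controls Anchor.
Corven holds 55% of Palisade, so Noa controls Palisade.
Palisade and Talus and Noa together hold 25% + 35% + 14% = 74% of Larkspur, so Noa controls Larkspur.
No other company's threshold is met.
Noa controls 5 companies.

5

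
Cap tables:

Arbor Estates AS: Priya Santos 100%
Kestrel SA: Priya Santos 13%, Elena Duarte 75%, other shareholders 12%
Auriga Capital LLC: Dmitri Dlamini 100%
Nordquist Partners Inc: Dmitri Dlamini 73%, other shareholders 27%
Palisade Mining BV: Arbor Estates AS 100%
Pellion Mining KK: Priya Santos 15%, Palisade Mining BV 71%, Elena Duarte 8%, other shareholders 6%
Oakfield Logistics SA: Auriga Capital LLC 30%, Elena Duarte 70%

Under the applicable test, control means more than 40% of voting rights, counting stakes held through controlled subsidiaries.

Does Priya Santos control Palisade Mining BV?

Priya holds 100% of Arbor, so Priya controls Arbor.
Arbor holds 100% of Palisade, so Priya controls Palisade.

Yes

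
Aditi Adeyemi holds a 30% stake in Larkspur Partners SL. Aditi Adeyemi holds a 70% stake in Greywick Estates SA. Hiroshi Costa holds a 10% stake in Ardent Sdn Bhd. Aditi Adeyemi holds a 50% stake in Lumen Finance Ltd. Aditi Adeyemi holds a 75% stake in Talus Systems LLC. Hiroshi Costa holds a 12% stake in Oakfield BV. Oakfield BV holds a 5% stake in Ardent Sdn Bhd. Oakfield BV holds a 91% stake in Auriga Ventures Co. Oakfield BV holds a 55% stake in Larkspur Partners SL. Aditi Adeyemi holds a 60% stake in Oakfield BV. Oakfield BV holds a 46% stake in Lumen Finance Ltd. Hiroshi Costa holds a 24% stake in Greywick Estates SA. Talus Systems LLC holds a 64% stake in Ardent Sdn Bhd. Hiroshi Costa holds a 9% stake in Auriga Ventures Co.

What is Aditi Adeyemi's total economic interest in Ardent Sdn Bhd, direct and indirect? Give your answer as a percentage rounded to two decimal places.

51.00%

Aditi reaches Ardent along 2 paths.
Via Talus: 75% × 64% = 48%.
Via Oakfield: 60% × 5% = 3%.
Total: 48% + 3% = 51%.
Rounded: 51.00%.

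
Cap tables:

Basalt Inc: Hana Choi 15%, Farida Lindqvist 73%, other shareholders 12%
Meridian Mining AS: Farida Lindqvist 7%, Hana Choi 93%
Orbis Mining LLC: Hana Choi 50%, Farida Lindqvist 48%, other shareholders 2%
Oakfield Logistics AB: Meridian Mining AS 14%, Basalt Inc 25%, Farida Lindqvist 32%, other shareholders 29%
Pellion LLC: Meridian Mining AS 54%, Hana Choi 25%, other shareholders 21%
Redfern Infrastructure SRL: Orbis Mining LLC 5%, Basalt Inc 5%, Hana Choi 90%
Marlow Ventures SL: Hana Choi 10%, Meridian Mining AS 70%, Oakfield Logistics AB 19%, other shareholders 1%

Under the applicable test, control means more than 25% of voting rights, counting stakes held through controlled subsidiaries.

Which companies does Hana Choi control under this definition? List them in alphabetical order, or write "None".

Hana holds 93% of Meridian, so Hana controls Meridian.
Hana holds 50% of Orbis, so Hana controls Orbis.
Meridian and Hana together hold 54% + 25% = 79% of Pellion, so Hana controls Pellion.
Orbis and Hana together hold 5% + 90% = 95% of Redfern, so Hana controls Redfern.
Hana and Meridian together hold 10% + 70% = 80% of Marlow, so Hana controls Marlow.
No other company's threshold is met.

Marlow Ventures SL, Meridian Mining AS, Orbis Mining LLC, Pellion LLC, Redfern Infrastructure SRL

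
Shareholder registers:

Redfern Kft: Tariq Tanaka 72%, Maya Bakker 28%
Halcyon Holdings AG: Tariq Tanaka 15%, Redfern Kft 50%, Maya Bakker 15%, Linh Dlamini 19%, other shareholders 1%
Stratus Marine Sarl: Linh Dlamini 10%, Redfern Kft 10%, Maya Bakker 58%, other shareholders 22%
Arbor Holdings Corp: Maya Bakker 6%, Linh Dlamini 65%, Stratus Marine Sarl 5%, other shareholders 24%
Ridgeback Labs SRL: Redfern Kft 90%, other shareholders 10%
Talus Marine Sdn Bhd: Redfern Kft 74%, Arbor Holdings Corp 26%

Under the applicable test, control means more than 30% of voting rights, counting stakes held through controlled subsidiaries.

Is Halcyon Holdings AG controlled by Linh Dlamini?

No

Linh holds 65% of Arbor, so Linh controls Arbor.
In Halcyon, Linh's side holds only 19%, not > 30%.
So Linh does not control Halcyon.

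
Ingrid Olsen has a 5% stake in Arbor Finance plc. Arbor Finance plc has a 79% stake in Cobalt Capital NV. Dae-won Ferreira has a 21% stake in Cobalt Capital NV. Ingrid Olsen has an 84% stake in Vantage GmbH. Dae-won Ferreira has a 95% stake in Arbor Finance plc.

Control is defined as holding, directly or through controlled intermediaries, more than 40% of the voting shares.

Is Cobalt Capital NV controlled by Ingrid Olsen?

Ingrid holds 84% of Vantage, so Ingrid controls Vantage.
Neither Ingrid nor any entity Ingrid controls holds any voting interest in Cobalt.
So Ingrid does not control Cobalt.

No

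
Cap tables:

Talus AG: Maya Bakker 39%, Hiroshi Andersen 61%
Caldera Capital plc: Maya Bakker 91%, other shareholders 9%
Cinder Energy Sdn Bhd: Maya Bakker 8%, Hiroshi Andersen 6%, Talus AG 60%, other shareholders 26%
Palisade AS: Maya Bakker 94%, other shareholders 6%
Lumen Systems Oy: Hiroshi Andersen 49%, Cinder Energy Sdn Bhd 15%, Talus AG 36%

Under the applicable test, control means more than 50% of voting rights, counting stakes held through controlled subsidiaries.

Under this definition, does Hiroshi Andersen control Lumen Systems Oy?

Yes

Hiroshi holds 61% of Talus, so Hiroshi controls Talus.
Hiroshi and Talus together hold 6% + 60% = 66% of Cinder, so Hiroshi controls Cinder.
Hiroshi and Cinder and Talus together hold 49% + 15% + 36% = 100% of Lumen, so Hiroshi controls Lumen.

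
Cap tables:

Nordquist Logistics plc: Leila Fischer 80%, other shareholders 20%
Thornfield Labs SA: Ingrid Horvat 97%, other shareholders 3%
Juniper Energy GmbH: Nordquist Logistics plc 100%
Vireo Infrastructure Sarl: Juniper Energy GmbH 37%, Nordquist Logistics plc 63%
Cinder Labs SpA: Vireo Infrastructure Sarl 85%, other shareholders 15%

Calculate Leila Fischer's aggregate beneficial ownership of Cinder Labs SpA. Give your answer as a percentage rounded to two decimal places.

68.00%

Leila reaches Cinder along 2 paths.
Via Nordquist → Juniper → Vireo: 80% × 100% × 37% × 85% = 25.16%.
Via Nordquist → Vireo: 80% × 63% × 85% = 42.84%.
Total: 25.16% + 42.84% = 68%.
Rounded: 68.00%.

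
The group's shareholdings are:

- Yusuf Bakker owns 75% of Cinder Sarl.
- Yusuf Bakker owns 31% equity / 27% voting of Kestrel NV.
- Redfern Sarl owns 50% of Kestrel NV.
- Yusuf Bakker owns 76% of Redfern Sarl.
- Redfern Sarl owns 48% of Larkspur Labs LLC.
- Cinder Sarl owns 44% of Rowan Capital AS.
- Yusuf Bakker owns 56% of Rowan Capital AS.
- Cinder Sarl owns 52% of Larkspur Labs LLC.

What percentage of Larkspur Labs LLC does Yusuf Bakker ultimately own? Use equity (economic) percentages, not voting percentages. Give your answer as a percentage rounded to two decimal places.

Yusuf reaches Larkspur along 2 paths.
Via Cinder: 75% × 52% = 39%.
Via Redfern: 76% × 48% = 36.48%.
Total: 39% + 36.48% = 75.48%.

75.48%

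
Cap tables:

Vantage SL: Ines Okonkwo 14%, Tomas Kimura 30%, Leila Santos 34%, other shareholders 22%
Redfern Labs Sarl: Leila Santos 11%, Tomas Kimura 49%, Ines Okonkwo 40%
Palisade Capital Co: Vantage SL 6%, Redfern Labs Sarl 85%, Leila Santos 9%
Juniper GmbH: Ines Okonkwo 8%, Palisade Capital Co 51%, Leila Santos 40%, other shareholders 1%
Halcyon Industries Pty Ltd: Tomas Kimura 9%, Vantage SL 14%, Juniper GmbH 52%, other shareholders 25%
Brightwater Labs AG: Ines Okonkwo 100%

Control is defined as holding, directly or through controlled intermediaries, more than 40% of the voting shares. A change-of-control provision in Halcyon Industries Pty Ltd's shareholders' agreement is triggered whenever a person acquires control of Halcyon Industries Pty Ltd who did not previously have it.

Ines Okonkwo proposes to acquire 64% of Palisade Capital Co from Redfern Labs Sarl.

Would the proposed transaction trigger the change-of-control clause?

Yes

The purchase adds only to Ines's holdings (Redfern's stake shrinks), so Ines is the only person who could newly come to control Halcyon.
Ines holds 100% of Brightwater, so Ines controls Brightwater.
Neither Ines nor any entity Ines controls holds any voting interest in Halcyon.
So before the transaction, Ines does not control Halcyon.
After the purchase, Ines holds 64% of Palisade directly, and Redfern's stake falls to 21%.
Ines holds 64% of Palisade, so Ines controls Palisade.
Ines and Palisade together hold 8% + 51% = 59% of Juniper, so Ines controls Juniper.
Juniper holds 52% of Halcyon, so Ines controls Halcyon.
Ines did not control Halcyon before and does after, so the clause is triggered.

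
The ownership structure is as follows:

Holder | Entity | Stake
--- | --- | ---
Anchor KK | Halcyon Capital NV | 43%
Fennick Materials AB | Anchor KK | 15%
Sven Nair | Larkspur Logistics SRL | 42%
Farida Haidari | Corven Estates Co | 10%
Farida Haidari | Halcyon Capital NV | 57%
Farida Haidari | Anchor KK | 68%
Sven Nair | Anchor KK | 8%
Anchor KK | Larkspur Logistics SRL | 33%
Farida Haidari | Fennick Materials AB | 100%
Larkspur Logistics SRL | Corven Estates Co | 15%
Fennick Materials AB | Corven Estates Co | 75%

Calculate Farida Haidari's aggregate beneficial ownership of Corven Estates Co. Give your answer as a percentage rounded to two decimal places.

Farida reaches Corven along 4 paths.
Direct stake: 10% = 10%.
Via Anchor → Larkspur: 68% × 33% × 15% = 3.366%.
Via Fennick → Anchor → Larkspur: 100% × 15% × 33% × 15% = 0.7425%.
Via Fennick: 100% × 75% = 75%.
Total: 10% + 3.366% + 0.7425% + 75% = 89.1085%.
Rounded: 89.11%.

89.11%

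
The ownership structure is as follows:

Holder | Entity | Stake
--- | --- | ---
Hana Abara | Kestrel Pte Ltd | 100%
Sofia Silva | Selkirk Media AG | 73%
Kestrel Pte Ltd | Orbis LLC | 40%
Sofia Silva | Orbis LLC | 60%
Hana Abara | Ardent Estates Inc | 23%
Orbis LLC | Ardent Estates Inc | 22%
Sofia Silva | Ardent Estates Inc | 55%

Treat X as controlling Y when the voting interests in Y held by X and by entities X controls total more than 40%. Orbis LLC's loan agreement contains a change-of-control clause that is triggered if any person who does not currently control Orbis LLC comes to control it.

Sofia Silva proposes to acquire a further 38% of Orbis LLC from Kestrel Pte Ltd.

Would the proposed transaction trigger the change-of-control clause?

The purchase adds only to Sofia's holdings (Kestrel's stake shrinks), so Sofia is the only person who could newly come to control Orbis.
Sofia holds 60% of Orbis, so Sofia controls Orbis.
So Sofia already controls Orbis before the transaction.
After the purchase, Sofia's direct stake in Orbis rises to 60% + 38% = 98%, and Kestrel's stake falls to 2%.
Sofia controlled Orbis already, so this is not a new person acquiring control; every other person's position is unchanged or reduced.
No new person acquires control, so the clause is not triggered.

No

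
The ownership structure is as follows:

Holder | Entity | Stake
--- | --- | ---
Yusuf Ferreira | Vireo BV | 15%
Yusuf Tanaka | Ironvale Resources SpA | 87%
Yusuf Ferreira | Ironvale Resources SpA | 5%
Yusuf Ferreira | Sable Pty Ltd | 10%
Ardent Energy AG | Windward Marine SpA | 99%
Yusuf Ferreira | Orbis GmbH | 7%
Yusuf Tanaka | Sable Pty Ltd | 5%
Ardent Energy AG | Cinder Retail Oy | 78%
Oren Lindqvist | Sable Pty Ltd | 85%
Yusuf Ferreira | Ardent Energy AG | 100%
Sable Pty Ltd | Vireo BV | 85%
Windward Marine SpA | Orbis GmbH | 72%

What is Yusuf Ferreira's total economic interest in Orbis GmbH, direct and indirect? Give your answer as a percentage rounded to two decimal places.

78.28%

Yusuf Ferreira reaches Orbis along 2 paths.
Via Ardent → Windward: 100% × 99% × 72% = 71.28%.
Direct stake: 7% = 7%.
Total: 71.28% + 7% = 78.28%.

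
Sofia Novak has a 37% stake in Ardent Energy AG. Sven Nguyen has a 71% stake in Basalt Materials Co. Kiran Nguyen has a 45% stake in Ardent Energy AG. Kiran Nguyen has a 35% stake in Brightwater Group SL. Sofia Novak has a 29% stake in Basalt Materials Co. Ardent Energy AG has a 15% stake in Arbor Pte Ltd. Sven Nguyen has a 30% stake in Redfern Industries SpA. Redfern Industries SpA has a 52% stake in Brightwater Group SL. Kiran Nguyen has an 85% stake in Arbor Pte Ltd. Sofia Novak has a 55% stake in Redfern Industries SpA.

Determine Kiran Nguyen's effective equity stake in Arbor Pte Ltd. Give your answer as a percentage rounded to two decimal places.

Kiran reaches Arbor along 2 paths.
Via Ardent: 45% × 15% = 6.75%.
Direct stake: 85% = 85%.
Total: 6.75% + 85% = 91.75%.

91.75%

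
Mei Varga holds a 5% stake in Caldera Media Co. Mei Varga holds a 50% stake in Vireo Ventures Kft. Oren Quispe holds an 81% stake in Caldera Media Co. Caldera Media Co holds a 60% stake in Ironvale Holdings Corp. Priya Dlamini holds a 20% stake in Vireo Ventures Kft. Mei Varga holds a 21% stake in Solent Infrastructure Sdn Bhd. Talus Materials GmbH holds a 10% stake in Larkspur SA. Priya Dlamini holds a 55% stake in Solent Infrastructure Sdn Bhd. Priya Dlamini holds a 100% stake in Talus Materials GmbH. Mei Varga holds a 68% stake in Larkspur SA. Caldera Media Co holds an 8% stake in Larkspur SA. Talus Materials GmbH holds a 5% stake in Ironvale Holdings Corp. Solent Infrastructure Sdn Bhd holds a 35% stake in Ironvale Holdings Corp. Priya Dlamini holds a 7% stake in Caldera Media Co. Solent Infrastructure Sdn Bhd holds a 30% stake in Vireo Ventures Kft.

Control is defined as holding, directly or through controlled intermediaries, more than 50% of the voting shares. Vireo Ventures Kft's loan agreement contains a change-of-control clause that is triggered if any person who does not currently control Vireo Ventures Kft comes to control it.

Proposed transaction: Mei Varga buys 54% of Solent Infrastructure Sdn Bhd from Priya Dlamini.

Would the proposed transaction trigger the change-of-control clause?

The purchase adds only to Mei's holdings (Priya's stake shrinks), so Mei is the only person who could newly come to control Vireo.
Mei holds 68% of Larkspur, so Mei controls Larkspur.
In Vireo, Mei's side holds only 50%, not > 50%.
So before the transaction, Mei does not control Vireo.
After the purchase, Mei's direct stake in Solent rises to 21% + 54% = 75%, and Priya's stake falls to 1%.
Mei holds 75% of Solent, so Mei controls Solent.
Solent and Mei together hold 30% + 50% = 80% of Vireo, so Mei controls Vireo.
Mei did not control Vireo before and does after, so the clause is triggered.

Yes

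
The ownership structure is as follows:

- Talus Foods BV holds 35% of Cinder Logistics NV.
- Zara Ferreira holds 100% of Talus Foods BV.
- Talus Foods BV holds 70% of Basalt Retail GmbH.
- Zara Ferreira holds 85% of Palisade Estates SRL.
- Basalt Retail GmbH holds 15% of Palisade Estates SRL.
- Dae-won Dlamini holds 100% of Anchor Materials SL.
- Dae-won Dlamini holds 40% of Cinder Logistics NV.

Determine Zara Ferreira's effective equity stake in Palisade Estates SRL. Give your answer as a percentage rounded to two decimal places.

95.50%

Zara reaches Palisade along 2 paths.
Via Talus → Basalt: 100% × 70% × 15% = 10.5%.
Direct stake: 85% = 85%.
Total: 10.5% + 85% = 95.5%.
Rounded: 95.50%.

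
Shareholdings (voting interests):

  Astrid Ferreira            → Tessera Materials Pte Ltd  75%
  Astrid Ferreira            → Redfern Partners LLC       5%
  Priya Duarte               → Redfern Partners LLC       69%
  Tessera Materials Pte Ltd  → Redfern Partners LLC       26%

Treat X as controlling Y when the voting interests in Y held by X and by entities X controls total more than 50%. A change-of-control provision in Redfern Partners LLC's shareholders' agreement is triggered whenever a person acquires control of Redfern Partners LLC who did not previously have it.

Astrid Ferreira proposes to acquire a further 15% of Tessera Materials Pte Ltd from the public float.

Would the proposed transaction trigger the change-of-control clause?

No

The purchase changes only Astrid's holdings, so Astrid is the only person who could newly come to control Redfern.
Astrid holds 75% of Tessera, so Astrid controls Tessera.
In Redfern, Astrid's side holds only 5% + 26% = 31%, not > 50%.
So before the transaction, Astrid does not control Redfern.
After the purchase, Astrid's direct stake in Tessera rises to 75% + 15% = 90%.
Astrid holds 90% of Tessera, so Astrid controls Tessera.
After the transaction, Astrid's side holds 5% + 26% = 31% of Redfern, not > 50%, so Astrid still does not control Redfern.
No new person acquires control, so the clause is not triggered.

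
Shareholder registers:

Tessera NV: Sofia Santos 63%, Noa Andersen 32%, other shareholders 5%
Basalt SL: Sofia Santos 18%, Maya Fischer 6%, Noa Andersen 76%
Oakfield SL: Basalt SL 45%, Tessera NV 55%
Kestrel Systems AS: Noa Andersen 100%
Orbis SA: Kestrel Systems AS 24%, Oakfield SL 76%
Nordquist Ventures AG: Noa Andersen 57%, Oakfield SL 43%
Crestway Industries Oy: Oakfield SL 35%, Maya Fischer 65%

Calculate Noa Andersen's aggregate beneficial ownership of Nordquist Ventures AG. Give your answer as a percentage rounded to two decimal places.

79.27%

Noa reaches Nordquist along 3 paths.
Direct stake: 57% = 57%.
Via Basalt → Oakfield: 76% × 45% × 43% = 14.706%.
Via Tessera → Oakfield: 32% × 55% × 43% = 7.568%.
Total: 57% + 14.706% + 7.568% = 79.274%.
Rounded: 79.27%.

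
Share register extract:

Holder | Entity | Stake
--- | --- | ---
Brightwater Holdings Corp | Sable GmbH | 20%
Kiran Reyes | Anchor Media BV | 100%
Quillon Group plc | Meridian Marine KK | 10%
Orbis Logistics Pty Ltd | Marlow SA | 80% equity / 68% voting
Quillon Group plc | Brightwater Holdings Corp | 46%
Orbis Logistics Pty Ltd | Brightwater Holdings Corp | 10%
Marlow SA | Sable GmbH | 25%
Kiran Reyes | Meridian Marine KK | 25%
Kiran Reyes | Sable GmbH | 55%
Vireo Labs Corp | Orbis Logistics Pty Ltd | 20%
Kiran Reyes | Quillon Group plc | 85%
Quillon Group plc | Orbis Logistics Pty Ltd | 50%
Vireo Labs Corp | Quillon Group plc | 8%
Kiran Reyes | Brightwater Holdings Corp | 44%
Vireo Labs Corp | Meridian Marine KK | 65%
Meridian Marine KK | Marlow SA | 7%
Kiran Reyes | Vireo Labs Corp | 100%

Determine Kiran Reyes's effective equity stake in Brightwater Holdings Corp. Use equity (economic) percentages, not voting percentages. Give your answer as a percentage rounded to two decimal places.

Kiran reaches Brightwater along 6 paths.
Via Vireo → Orbis: 100% × 20% × 10% = 2%.
Via Quillon → Orbis: 85% × 50% × 10% = 4.25%.
Via Vireo → Quillon → Orbis: 100% × 8% × 50% × 10% = 0.4%.
Direct stake: 44% = 44%.
Via Quillon: 85% × 46% = 39.1%.
Via Vireo → Quillon: 100% × 8% × 46% = 3.68%.
Total: 2% + 4.25% + 0.4% + 44% + 39.1% + 3.68% = 93.43%.

93.43%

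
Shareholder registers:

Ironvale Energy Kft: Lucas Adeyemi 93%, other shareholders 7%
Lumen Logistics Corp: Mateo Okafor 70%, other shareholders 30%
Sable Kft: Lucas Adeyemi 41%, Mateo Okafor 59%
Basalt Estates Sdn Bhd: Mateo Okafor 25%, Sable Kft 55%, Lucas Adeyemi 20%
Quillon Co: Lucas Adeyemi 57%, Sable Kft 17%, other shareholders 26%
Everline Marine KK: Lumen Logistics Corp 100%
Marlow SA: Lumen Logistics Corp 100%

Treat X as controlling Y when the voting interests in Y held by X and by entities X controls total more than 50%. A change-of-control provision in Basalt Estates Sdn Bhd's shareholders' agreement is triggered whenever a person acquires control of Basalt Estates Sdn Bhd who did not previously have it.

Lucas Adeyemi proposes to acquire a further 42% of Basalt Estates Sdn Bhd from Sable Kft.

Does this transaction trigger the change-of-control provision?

The purchase adds only to Lucas's holdings (Sable's stake shrinks), so Lucas is the only person who could newly come to control Basalt.
Lucas holds 93% of Ironvale, so Lucas controls Ironvale.
Lucas holds 57% of Quillon, so Lucas controls Quillon.
In Basalt, Lucas's side holds only 20%, not > 50%.
So before the transaction, Lucas does not control Basalt.
After the purchase, Lucas's direct stake in Basalt rises to 20% + 42% = 62%, and Sable's stake falls to 13%.
Lucas holds 62% of Basalt, so Lucas controls Basalt.
Lucas did not control Basalt before and does after, so the clause is triggered.

Yes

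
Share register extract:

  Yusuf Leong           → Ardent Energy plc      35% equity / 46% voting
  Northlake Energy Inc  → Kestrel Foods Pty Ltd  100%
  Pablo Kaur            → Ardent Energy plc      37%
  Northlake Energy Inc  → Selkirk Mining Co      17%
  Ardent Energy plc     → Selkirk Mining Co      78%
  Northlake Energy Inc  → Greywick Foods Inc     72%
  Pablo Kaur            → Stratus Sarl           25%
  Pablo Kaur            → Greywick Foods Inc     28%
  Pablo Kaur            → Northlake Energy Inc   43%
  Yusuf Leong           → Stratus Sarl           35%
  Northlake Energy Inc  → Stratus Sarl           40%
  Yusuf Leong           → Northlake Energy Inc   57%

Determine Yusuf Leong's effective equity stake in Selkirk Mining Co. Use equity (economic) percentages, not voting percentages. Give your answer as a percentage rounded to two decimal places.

Yusuf reaches Selkirk along 2 paths.
Via Ardent: 35% × 78% = 27.3%.
Via Northlake: 57% × 17% = 9.69%.
Total: 27.3% + 9.69% = 36.99%.

36.99%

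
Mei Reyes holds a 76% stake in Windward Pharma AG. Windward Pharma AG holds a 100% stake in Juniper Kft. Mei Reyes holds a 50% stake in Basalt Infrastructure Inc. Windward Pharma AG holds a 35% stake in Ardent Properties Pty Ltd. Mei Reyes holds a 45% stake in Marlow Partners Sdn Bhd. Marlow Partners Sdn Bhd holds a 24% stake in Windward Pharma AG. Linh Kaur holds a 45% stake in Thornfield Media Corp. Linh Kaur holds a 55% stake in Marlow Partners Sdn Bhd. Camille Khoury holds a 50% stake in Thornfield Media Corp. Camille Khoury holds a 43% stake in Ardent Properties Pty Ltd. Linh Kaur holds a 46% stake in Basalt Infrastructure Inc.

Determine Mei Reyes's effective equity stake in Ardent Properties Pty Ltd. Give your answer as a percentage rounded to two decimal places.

30.38%

Mei reaches Ardent along 2 paths.
Via Marlow → Windward: 45% × 24% × 35% = 3.78%.
Via Windward: 76% × 35% = 26.6%.
Total: 3.78% + 26.6% = 30.38%.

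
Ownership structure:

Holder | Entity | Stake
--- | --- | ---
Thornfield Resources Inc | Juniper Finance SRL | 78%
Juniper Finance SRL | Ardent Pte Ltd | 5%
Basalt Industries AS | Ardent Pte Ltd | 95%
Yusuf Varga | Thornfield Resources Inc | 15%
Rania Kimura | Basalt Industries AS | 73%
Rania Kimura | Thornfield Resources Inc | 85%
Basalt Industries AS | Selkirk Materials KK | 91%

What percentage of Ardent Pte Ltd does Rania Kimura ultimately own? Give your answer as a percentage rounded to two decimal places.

72.67%

Rania reaches Ardent along 2 paths.
Via Basalt: 73% × 95% = 69.35%.
Via Thornfield → Juniper: 85% × 78% × 5% = 3.315%.
Total: 69.35% + 3.315% = 72.665%.
Rounded: 72.67%.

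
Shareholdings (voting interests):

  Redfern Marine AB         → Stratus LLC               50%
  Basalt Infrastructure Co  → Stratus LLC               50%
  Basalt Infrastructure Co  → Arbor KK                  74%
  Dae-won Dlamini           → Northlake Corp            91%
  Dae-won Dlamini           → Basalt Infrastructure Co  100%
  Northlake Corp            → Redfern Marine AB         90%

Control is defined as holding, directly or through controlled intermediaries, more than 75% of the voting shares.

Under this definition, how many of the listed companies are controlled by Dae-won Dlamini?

Dae-won holds 91% of Northlake, so Dae-won controls Northlake.
Northlake holds 90% of Redfern, so Dae-won controls Redfern.
Dae-won holds 100% of Basalt, so Dae-won controls Basalt.
Basalt and Redfern together hold 50% + 50% = 100% of Stratus, so Dae-won controls Stratus.
No other company's threshold is met.
Dae-won controls 4 companies.

4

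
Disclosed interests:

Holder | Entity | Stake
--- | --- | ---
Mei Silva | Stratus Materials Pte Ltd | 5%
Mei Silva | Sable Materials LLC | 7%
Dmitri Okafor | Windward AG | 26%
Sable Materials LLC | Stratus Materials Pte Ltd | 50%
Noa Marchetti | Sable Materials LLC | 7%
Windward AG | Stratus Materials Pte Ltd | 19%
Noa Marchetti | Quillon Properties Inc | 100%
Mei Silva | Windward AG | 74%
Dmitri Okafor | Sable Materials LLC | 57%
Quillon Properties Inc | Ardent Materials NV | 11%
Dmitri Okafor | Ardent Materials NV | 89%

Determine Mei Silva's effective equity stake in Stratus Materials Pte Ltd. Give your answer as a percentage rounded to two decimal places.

Mei reaches Stratus along 3 paths.
Via Sable: 7% × 50% = 3.5%.
Direct stake: 5% = 5%.
Via Windward: 74% × 19% = 14.06%.
Total: 3.5% + 5% + 14.06% = 22.56%.

22.56%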